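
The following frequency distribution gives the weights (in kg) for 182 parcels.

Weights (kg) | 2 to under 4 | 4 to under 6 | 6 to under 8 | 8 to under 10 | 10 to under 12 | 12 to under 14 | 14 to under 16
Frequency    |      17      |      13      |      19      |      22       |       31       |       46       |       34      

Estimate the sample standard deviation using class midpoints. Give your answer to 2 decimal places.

Midpoints: 3, 5, 7, 9, 11, 13, 15
n = 182, Σfm = 1896, mean = 10.4176
Σfm² = 22366
Σf(m − x̄)² = Σfm² − (Σfm)²/n = 22366 − 1896²/182 = 2614.2637
Sample variance = 2614.2637 / 181 = 14.4434
Standard deviation = √14.4434 = 3.8005

3.80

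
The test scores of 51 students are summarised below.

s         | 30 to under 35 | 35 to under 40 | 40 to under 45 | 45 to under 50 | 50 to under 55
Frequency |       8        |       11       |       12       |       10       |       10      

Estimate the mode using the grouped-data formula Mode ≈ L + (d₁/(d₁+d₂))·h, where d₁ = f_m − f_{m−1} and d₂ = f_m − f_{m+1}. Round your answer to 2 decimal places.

Modal class: 40 to under 45 (highest frequency 12).
d₁ = 12 − 11 = 1, d₂ = 12 − 10 = 2
Mode ≈ 40 + (1/(1+2)) × 5 = 40 + 1.6667 = 41.6667

41.67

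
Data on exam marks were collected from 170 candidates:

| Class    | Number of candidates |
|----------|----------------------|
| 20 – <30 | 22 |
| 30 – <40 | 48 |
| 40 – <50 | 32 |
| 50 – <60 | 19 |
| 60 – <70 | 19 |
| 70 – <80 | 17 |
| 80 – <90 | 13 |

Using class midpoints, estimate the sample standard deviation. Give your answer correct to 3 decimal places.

18.281

Midpoints: 25, 35, 45, 55, 65, 75, 85
n = 170, Σfm = 8330, mean = 49.0000
Σfm² = 464650
Σf(m − x̄)² = Σfm² − (Σfm)²/n = 464650 − 8330²/170 = 56480.0000
Sample variance = 56480.0000 / 169 = 334.2012
Standard deviation = √334.2012 = 18.2812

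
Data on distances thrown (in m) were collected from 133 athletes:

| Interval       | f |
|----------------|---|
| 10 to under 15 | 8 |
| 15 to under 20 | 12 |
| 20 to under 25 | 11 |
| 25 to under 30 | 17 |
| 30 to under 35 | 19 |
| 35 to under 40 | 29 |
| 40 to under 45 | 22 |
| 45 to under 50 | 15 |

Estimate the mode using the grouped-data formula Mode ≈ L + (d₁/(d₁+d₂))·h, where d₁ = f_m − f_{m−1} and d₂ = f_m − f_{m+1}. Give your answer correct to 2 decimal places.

37.94

Modal class: 35 to under 40 (highest frequency 29).
d₁ = 29 − 19 = 10, d₂ = 29 − 22 = 7
Mode ≈ 35 + (10/(10+7)) × 5 = 35 + 2.9412 = 37.9412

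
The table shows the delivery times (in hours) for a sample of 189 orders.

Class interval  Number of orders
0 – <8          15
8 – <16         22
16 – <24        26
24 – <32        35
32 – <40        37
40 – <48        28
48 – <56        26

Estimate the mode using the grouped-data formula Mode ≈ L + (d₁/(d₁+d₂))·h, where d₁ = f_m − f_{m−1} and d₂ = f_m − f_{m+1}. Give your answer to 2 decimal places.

33.45

Modal class: 32 – <40 (highest frequency 37).
d₁ = 37 − 35 = 2, d₂ = 37 − 28 = 9
Mode ≈ 32 + (2/(2+9)) × 8 = 32 + 1.4545 = 33.4545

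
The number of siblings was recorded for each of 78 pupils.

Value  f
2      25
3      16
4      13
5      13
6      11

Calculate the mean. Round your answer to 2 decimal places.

3.60

Values: 2, 3, 4, 5, 6
Σfx = 25×2 + 16×3 + 13×4 + 13×5 + 11×6 = 281
n = Σf = 78
Mean = 281 / 78 = 3.6026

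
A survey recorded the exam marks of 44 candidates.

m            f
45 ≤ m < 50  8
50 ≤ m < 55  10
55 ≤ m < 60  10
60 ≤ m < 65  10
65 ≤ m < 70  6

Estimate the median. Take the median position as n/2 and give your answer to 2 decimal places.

Cumulative frequencies: 8, 18, 28, 38, 44
n = 44; position = n/2 = 22.
This falls in the class 55 ≤ m < 60: L = 55, F = 18, f = 10, h = 5.
Median ≈ 55 + ((22 − 18) / 10) × 5 = 57.0000

57.00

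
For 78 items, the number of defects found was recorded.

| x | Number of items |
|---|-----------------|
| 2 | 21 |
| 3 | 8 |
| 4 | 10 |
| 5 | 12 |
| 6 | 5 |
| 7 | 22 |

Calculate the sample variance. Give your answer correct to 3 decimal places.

3.941

Values: 2, 3, 4, 5, 6, 7
n = 78, Σfx = 350, mean = 4.4872
Σfx² = 1874
Σf(x − x̄)² = Σfx² − (Σfx)²/n = 1874 − 350²/78 = 303.4872
Sample variance = 303.4872 / 77 = 3.9414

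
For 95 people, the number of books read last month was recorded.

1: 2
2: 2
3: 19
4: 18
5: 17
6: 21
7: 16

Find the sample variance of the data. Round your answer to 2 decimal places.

Values: 1, 2, 3, 4, 5, 6, 7
n = 95, Σfx = 458, mean = 4.8211
Σfx² = 2434
Σf(x − x̄)² = Σfx² − (Σfx)²/n = 2434 − 458²/95 = 225.9579
Sample variance = 225.9579 / 94 = 2.4038

2.40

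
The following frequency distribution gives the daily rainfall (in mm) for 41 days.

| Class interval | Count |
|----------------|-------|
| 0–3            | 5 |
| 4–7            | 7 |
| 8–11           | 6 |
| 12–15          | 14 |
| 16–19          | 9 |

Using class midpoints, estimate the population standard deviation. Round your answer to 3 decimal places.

5.283

Midpoints: 1.5, 5.5, 9.5, 13.5, 17.5
n = 41, Σfm = 449.5, mean = 10.9634
Σfm² = 6072.25
Σf(m − x̄)² = Σfm² − (Σfm)²/n = 6072.25 − 449.5²/41 = 1144.1951
Population variance = 1144.1951 / 41 = 27.9072
Standard deviation = √27.9072 = 5.2827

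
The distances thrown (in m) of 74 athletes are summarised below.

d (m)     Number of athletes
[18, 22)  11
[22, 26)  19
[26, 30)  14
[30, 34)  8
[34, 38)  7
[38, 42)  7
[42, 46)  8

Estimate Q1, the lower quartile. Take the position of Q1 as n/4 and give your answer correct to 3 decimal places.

23.579

Cumulative frequencies: 11, 30, 44, 52, 59, 66, 74
n = 74; position = n/4 = 18.5.
This falls in the class [22, 26): L = 22, F = 11, f = 19, h = 4.
Lower quartile ≈ 22 + ((18.5 − 11) / 19) × 4 = 23.5789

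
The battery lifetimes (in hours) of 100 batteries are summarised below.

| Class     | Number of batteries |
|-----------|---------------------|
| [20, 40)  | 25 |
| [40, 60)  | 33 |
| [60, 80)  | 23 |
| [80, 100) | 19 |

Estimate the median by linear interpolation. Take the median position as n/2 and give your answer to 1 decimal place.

55.2

Cumulative frequencies: 25, 58, 81, 100
n = 100; position = n/2 = 50.
This falls in the class [40, 60): L = 40, F = 25, f = 33, h = 20.
Median ≈ 40 + ((50 − 25) / 33) × 20 = 55.1515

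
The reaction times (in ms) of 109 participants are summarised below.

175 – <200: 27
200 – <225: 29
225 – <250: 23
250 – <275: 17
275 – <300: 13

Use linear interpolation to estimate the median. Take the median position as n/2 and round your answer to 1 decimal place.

Cumulative frequencies: 27, 56, 79, 96, 109
n = 109; position = n/2 = 54.5.
This falls in the class 200 – <225: L = 200, F = 27, f = 29, h = 25.
Median ≈ 200 + ((54.5 − 27) / 29) × 25 = 223.7069

223.7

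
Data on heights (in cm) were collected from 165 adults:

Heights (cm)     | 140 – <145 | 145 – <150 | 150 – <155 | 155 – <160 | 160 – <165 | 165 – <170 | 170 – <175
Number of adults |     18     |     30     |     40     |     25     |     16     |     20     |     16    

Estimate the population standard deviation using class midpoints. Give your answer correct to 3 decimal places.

9.103

Midpoints: 142.5, 147.5, 152.5, 157.5, 162.5, 167.5, 172.5
n = 165, Σfm = 25737.5, mean = 155.9848
Σfm² = 4028331.25
Σf(m − x̄)² = Σfm² − (Σfm)²/n = 4028331.25 − 25737.5²/165 = 13671.2121
Population variance = 13671.2121 / 165 = 82.8558
Standard deviation = √82.8558 = 9.1025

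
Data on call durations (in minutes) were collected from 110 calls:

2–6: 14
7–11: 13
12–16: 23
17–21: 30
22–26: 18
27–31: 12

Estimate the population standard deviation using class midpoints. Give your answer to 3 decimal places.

7.465

Midpoints: 4, 9, 14, 19, 24, 29
n = 110, Σfm = 1845, mean = 16.7727
Σfm² = 37075
Σf(m − x̄)² = Σfm² − (Σfm)²/n = 37075 − 1845²/110 = 6129.3182
Population variance = 6129.3182 / 110 = 55.7211
Standard deviation = √55.7211 = 7.4647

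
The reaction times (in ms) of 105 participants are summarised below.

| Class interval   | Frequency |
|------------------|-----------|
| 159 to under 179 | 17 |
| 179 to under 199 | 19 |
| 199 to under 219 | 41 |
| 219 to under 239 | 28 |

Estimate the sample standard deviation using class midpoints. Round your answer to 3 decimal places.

Midpoints: 169, 189, 209, 229
n = 105, Σfm = 21445, mean = 204.2381
Σfm² = 4423505
Σf(m − x̄)² = Σfm² − (Σfm)²/n = 4423505 − 21445²/105 = 43619.0476
Sample variance = 43619.0476 / 104 = 419.4139
Standard deviation = √419.4139 = 20.4796

20.480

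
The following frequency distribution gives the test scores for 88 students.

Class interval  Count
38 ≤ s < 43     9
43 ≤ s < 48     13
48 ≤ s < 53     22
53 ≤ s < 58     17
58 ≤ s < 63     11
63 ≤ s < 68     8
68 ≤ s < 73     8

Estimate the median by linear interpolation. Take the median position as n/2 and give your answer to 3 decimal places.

53.000

Cumulative frequencies: 9, 22, 44, 61, 72, 80, 88
n = 88; position = n/2 = 44.
This falls in the class 48 ≤ s < 53: L = 48, F = 22, f = 22, h = 5.
Median ≈ 48 + ((44 − 22) / 22) × 5 = 53.0000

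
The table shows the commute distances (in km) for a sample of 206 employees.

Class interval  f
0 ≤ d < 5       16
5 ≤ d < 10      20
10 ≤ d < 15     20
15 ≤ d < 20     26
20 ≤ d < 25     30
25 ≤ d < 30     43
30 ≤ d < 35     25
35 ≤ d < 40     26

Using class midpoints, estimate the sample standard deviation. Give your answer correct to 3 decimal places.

10.576

Midpoints: 2.5, 7.5, 12.5, 17.5, 22.5, 27.5, 32.5, 37.5
n = 206, Σfm = 4540, mean = 22.0388
Σfm² = 122987.5
Σf(m − x̄)² = Σfm² − (Σfm)²/n = 122987.5 − 4540²/206 = 22931.1893
Sample variance = 22931.1893 / 205 = 111.8595
Standard deviation = √111.8595 = 10.5764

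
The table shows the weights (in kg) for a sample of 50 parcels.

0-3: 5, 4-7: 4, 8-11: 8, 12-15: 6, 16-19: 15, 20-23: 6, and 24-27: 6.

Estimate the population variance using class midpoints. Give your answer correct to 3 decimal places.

50.586

Midpoints: 1.5, 5.5, 9.5, 13.5, 17.5, 21.5, 25.5
n = 50, Σfm = 731, mean = 14.6200
Σfm² = 13216.5
Σf(m − x̄)² = Σfm² − (Σfm)²/n = 13216.5 − 731²/50 = 2529.2800
Population variance = 2529.2800 / 50 = 50.5856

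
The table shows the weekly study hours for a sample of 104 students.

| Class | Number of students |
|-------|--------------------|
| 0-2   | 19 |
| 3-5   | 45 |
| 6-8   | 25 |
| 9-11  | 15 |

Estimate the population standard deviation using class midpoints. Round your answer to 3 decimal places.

Midpoints: 1, 4, 7, 10
n = 104, Σfm = 524, mean = 5.0385
Σfm² = 3464
Σf(m − x̄)² = Σfm² − (Σfm)²/n = 3464 − 524²/104 = 823.8462
Population variance = 823.8462 / 104 = 7.9216
Standard deviation = √7.9216 = 2.8145

2.815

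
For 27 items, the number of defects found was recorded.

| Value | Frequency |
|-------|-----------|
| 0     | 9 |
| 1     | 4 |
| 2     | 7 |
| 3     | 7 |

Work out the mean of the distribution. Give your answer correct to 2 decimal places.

Values: 0, 1, 2, 3
Σfx = 9×0 + 4×1 + 7×2 + 7×3 = 39
n = Σf = 27
Mean = 39 / 27 = 1.4444

1.44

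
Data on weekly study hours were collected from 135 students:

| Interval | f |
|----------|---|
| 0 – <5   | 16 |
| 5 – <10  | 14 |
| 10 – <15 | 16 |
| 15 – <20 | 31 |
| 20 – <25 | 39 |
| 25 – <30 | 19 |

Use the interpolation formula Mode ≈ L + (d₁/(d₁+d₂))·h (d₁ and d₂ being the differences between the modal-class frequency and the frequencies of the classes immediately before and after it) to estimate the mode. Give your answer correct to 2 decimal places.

21.43

Modal class: 20 – <25 (highest frequency 39).
d₁ = 39 − 31 = 8, d₂ = 39 − 19 = 20
Mode ≈ 20 + (8/(8+20)) × 5 = 20 + 1.4286 = 21.4286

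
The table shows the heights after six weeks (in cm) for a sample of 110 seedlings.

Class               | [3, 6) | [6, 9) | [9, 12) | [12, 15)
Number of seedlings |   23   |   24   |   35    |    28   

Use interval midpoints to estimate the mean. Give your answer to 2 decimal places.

9.35

Midpoints: 4.5, 7.5, 10.5, 13.5
Σfm = 23×4.5 + 24×7.5 + 35×10.5 + 28×13.5 = 1029
n = Σf = 110
Mean = 1029 / 110 = 9.3545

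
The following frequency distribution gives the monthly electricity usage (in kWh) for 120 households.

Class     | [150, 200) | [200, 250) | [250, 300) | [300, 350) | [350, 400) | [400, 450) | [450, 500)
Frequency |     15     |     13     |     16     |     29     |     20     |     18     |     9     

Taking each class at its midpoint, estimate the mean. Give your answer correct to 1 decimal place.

Midpoints: 175, 225, 275, 325, 375, 425, 475
Σfm = 15×175 + 13×225 + 16×275 + 29×325 + 20×375 + 18×425 + 9×475 = 38800
n = Σf = 120
Mean = 38800 / 120 = 323.3333

323.3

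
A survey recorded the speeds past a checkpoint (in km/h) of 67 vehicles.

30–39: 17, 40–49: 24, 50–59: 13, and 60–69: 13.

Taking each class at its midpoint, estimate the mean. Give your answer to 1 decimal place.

47.8

Midpoints: 34.5, 44.5, 54.5, 64.5
Σfm = 17×34.5 + 24×44.5 + 13×54.5 + 13×64.5 = 3201.5
n = Σf = 67
Mean = 3201.5 / 67 = 47.7836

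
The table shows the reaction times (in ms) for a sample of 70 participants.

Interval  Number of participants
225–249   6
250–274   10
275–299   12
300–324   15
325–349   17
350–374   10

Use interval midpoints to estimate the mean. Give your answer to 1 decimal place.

Midpoints: 237, 262, 287, 312, 337, 362
Σfm = 6×237 + 10×262 + 12×287 + 15×312 + 17×337 + 10×362 = 21515
n = Σf = 70
Mean = 21515 / 70 = 307.3571

307.4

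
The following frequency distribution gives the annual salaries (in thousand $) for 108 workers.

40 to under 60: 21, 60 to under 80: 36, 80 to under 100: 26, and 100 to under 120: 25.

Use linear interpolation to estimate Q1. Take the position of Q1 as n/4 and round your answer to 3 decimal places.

Cumulative frequencies: 21, 57, 83, 108
n = 108; position = n/4 = 27.
This falls in the class 60 to under 80: L = 60, F = 21, f = 36, h = 20.
Lower quartile ≈ 60 + ((27 − 21) / 36) × 20 = 63.3333

63.333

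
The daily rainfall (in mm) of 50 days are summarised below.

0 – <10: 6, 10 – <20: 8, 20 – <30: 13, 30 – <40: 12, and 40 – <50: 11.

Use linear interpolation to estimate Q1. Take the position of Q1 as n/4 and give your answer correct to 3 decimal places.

18.125

Cumulative frequencies: 6, 14, 27, 39, 50
n = 50; position = n/4 = 12.5.
This falls in the class 10 – <20: L = 10, F = 6, f = 8, h = 10.
Lower quartile ≈ 10 + ((12.5 − 6) / 8) × 10 = 18.1250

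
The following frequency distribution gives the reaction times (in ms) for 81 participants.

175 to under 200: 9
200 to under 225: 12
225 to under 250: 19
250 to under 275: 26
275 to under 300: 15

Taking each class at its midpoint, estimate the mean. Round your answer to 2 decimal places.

Midpoints: 187.5, 212.5, 237.5, 262.5, 287.5
Σfm = 9×187.5 + 12×212.5 + 19×237.5 + 26×262.5 + 15×287.5 = 19887.5
n = Σf = 81
Mean = 19887.5 / 81 = 245.5247

245.52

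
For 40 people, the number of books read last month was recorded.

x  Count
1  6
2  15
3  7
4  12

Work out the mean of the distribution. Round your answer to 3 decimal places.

Values: 1, 2, 3, 4
Σfx = 6×1 + 15×2 + 7×3 + 12×4 = 105
n = Σf = 40
Mean = 105 / 40 = 2.6250

2.625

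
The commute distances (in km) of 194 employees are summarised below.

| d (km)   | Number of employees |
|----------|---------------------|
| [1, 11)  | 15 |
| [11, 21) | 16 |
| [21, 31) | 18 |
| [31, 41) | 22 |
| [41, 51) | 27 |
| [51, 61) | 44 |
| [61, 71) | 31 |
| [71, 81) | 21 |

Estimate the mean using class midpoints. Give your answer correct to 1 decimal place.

46.2

Midpoints: 6, 16, 26, 36, 46, 56, 66, 76
Σfm = 15×6 + 16×16 + 18×26 + 22×36 + 27×46 + 44×56 + 31×66 + 21×76 = 8954
n = Σf = 194
Mean = 8954 / 194 = 46.1546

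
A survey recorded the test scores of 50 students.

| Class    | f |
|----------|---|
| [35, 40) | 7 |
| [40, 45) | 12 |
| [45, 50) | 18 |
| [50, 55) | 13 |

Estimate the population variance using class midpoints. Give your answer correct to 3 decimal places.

24.810

Midpoints: 37.5, 42.5, 47.5, 52.5
n = 50, Σfm = 2310, mean = 46.2000
Σfm² = 107962.5
Σf(m − x̄)² = Σfm² − (Σfm)²/n = 107962.5 − 2310²/50 = 1240.5000
Population variance = 1240.5000 / 50 = 24.8100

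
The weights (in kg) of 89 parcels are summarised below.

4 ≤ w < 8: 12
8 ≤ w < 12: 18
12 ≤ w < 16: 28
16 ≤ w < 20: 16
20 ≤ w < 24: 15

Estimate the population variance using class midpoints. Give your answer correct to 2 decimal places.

25.50

Midpoints: 6, 10, 14, 18, 22
n = 89, Σfm = 1262, mean = 14.1798
Σfm² = 20164
Σf(m − x̄)² = Σfm² − (Σfm)²/n = 20164 − 1262²/89 = 2269.1236
Population variance = 2269.1236 / 89 = 25.4958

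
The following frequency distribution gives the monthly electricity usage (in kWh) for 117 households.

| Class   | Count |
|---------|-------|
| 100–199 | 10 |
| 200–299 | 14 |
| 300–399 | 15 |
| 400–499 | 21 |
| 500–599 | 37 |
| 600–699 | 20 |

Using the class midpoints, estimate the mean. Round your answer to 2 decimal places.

452.92

Midpoints: 149.5, 249.5, 349.5, 449.5, 549.5, 649.5
Σfm = 10×149.5 + 14×249.5 + 15×349.5 + 21×449.5 + 37×549.5 + 20×649.5 = 52991.5
n = Σf = 117
Mean = 52991.5 / 117 = 452.9188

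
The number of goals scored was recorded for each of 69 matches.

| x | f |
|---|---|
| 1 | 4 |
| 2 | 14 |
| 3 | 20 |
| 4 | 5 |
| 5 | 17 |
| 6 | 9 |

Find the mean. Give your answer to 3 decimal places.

3.638

Values: 1, 2, 3, 4, 5, 6
Σfx = 4×1 + 14×2 + 20×3 + 5×4 + 17×5 + 9×6 = 251
n = Σf = 69
Mean = 251 / 69 = 3.6377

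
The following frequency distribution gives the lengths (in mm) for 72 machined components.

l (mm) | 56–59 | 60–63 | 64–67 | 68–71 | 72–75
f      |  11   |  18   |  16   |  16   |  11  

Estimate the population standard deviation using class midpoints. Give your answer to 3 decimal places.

Midpoints: 57.5, 61.5, 65.5, 69.5, 73.5
n = 72, Σfm = 4708, mean = 65.3889
Σfm² = 309802
Σf(m − x̄)² = Σfm² − (Σfm)²/n = 309802 − 4708²/72 = 1951.1111
Population variance = 1951.1111 / 72 = 27.0988
Standard deviation = √27.0988 = 5.2056

5.206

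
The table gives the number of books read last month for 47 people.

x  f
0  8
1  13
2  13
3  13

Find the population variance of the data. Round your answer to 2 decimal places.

1.12

Values: 0, 1, 2, 3
n = 47, Σfx = 78, mean = 1.6596
Σfx² = 182
Σf(x − x̄)² = Σfx² − (Σfx)²/n = 182 − 78²/47 = 52.5532
Population variance = 52.5532 / 47 = 1.1182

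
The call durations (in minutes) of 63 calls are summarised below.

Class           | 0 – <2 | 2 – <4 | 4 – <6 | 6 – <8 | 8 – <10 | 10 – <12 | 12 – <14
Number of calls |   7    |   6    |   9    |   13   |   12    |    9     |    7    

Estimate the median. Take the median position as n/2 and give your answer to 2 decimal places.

Cumulative frequencies: 7, 13, 22, 35, 47, 56, 63
n = 63; position = n/2 = 31.5.
This falls in the class 6 – <8: L = 6, F = 22, f = 13, h = 2.
Median ≈ 6 + ((31.5 − 22) / 13) × 2 = 7.4615

7.46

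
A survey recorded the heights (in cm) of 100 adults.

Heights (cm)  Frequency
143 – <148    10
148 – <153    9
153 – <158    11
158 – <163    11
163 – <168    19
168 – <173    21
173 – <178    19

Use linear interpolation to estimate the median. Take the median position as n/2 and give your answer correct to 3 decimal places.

165.368

Cumulative frequencies: 10, 19, 30, 41, 60, 81, 100
n = 100; position = n/2 = 50.
This falls in the class 163 – <168: L = 163, F = 41, f = 19, h = 5.
Median ≈ 163 + ((50 − 41) / 19) × 5 = 165.3684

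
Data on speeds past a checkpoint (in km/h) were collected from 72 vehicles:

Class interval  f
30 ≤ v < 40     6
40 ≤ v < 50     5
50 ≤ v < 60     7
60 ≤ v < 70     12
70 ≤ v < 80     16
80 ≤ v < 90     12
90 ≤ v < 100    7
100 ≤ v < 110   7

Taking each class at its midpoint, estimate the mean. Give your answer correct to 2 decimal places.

72.50

Midpoints: 35, 45, 55, 65, 75, 85, 95, 105
Σfm = 6×35 + 5×45 + 7×55 + 12×65 + 16×75 + 12×85 + 7×95 + 7×105 = 5220
n = Σf = 72
Mean = 5220 / 72 = 72.5000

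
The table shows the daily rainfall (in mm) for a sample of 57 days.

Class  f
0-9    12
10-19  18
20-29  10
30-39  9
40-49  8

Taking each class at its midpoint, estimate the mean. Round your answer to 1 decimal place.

21.5

Midpoints: 4.5, 14.5, 24.5, 34.5, 44.5
Σfm = 12×4.5 + 18×14.5 + 10×24.5 + 9×34.5 + 8×44.5 = 1226.5
n = Σf = 57
Mean = 1226.5 / 57 = 21.5175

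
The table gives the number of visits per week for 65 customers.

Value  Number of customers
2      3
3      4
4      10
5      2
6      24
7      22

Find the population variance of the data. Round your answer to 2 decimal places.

2.14

Values: 2, 3, 4, 5, 6, 7
n = 65, Σfx = 366, mean = 5.6308
Σfx² = 2200
Σf(x − x̄)² = Σfx² − (Σfx)²/n = 2200 − 366²/65 = 139.1385
Population variance = 139.1385 / 65 = 2.1406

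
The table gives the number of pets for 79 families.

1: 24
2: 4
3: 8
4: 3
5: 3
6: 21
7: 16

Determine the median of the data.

5

Cumulative frequencies: 24, 28, 36, 39, 42, 63, 79
n = 79, so the median is the value in position (n+1)/2 = 40.
Position 40 falls at value 5.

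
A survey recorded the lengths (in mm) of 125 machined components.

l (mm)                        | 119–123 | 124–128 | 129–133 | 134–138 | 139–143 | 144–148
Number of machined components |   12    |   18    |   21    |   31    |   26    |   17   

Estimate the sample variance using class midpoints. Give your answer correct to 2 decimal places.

57.72

Midpoints: 121, 126, 131, 136, 141, 146
n = 125, Σfm = 16835, mean = 134.6800
Σfm² = 2274495
Σf(m − x̄)² = Σfm² − (Σfm)²/n = 2274495 − 16835²/125 = 7157.2000
Sample variance = 7157.2000 / 124 = 57.7194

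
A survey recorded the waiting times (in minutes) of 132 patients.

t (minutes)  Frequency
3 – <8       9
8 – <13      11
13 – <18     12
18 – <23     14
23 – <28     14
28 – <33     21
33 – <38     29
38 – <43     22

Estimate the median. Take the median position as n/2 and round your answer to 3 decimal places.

Cumulative frequencies: 9, 20, 32, 46, 60, 81, 110, 132
n = 132; position = n/2 = 66.
This falls in the class 28 – <33: L = 28, F = 60, f = 21, h = 5.
Median ≈ 28 + ((66 − 60) / 21) × 5 = 29.4286

29.429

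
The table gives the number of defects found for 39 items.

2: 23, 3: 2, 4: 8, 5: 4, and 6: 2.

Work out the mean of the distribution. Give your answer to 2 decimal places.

Values: 2, 3, 4, 5, 6
Σfx = 23×2 + 2×3 + 8×4 + 4×5 + 2×6 = 116
n = Σf = 39
Mean = 116 / 39 = 2.9744

2.97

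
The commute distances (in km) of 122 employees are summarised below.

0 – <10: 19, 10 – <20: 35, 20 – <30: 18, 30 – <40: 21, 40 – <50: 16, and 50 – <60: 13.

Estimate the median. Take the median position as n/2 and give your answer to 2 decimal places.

23.89

Cumulative frequencies: 19, 54, 72, 93, 109, 122
n = 122; position = n/2 = 61.
This falls in the class 20 – <30: L = 20, F = 54, f = 18, h = 10.
Median ≈ 20 + ((61 − 54) / 18) × 10 = 23.8889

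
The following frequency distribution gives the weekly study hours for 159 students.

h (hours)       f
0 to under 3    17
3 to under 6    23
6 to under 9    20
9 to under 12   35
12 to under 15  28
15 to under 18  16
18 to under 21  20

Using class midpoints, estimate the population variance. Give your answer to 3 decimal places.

Midpoints: 1.5, 4.5, 7.5, 10.5, 13.5, 16.5, 19.5
n = 159, Σfm = 1678.5, mean = 10.5566
Σfm² = 22551.75
Σf(m − x̄)² = Σfm² − (Σfm)²/n = 22551.75 − 1678.5²/159 = 4832.4906
Population variance = 4832.4906 / 159 = 30.3930

30.393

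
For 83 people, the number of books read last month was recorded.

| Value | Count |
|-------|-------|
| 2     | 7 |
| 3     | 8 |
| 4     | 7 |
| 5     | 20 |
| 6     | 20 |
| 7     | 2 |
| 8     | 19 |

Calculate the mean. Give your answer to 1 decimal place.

Values: 2, 3, 4, 5, 6, 7, 8
Σfx = 7×2 + 8×3 + 7×4 + 20×5 + 20×6 + 2×7 + 19×8 = 452
n = Σf = 83
Mean = 452 / 83 = 5.4458

5.4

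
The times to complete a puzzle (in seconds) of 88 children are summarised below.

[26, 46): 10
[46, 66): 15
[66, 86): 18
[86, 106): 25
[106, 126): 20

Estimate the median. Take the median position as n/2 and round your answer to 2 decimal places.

86.80

Cumulative frequencies: 10, 25, 43, 68, 88
n = 88; position = n/2 = 44.
This falls in the class [86, 106): L = 86, F = 43, f = 25, h = 20.
Median ≈ 86 + ((44 − 43) / 25) × 20 = 86.8000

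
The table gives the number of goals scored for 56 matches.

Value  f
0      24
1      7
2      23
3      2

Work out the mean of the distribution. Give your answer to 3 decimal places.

1.054

Values: 0, 1, 2, 3
Σfx = 24×0 + 7×1 + 23×2 + 2×3 = 59
n = Σf = 56
Mean = 59 / 56 = 1.0536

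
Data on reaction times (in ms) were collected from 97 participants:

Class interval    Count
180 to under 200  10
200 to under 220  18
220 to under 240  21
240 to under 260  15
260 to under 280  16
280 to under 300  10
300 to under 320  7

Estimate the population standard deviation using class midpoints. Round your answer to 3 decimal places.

34.743

Midpoints: 190, 210, 230, 250, 270, 290, 310
n = 97, Σfm = 23650, mean = 243.8144
Σfm² = 5883300
Σf(m − x̄)² = Σfm² − (Σfm)²/n = 5883300 − 23650²/97 = 117088.6598
Population variance = 117088.6598 / 97 = 1207.0996
Standard deviation = √1207.0996 = 34.7433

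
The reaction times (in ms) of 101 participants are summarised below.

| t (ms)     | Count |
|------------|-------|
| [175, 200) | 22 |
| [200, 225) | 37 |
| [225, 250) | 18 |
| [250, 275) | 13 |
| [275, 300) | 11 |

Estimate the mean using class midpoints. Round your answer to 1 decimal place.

Midpoints: 187.5, 212.5, 237.5, 262.5, 287.5
Σfm = 22×187.5 + 37×212.5 + 18×237.5 + 13×262.5 + 11×287.5 = 22837.5
n = Σf = 101
Mean = 22837.5 / 101 = 226.1139

226.1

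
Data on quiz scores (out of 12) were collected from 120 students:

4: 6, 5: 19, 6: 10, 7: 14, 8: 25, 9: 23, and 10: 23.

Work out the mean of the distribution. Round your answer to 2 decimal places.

7.62

Values: 4, 5, 6, 7, 8, 9, 10
Σfx = 6×4 + 19×5 + 10×6 + 14×7 + 25×8 + 23×9 + 23×10 = 914
n = Σf = 120
Mean = 914 / 120 = 7.6167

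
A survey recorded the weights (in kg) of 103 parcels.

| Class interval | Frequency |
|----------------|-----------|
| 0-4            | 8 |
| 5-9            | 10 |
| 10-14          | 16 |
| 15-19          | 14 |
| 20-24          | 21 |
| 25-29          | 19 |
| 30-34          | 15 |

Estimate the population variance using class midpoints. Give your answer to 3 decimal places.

82.816

Midpoints: 2, 7, 12, 17, 22, 27, 32
n = 103, Σfm = 1971, mean = 19.1359
Σfm² = 46247
Σf(m − x̄)² = Σfm² − (Σfm)²/n = 46247 − 1971²/103 = 8530.0971
Population variance = 8530.0971 / 103 = 82.8165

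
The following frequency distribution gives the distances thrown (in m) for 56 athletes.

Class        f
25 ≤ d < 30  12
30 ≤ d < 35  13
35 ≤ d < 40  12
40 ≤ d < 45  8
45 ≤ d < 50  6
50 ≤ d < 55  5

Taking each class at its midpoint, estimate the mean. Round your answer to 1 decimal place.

Midpoints: 27.5, 32.5, 37.5, 42.5, 47.5, 52.5
Σfm = 12×27.5 + 13×32.5 + 12×37.5 + 8×42.5 + 6×47.5 + 5×52.5 = 2090
n = Σf = 56
Mean = 2090 / 56 = 37.3214

37.3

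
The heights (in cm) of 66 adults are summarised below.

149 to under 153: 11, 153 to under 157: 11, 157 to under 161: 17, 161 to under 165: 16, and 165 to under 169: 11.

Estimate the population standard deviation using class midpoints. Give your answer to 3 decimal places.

Midpoints: 151, 155, 159, 163, 167
n = 66, Σfm = 10514, mean = 159.3030
Σfm² = 1676746
Σf(m − x̄)² = Σfm² − (Σfm)²/n = 1676746 − 10514²/66 = 1833.9394
Population variance = 1833.9394 / 66 = 27.7870
Standard deviation = √27.7870 = 5.2713

5.271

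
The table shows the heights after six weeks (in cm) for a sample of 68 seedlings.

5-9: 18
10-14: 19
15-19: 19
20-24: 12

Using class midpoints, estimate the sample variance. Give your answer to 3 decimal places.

Midpoints: 7, 12, 17, 22
n = 68, Σfm = 941, mean = 13.8382
Σfm² = 14917
Σf(m − x̄)² = Σfm² − (Σfm)²/n = 14917 − 941²/68 = 1895.2206
Sample variance = 1895.2206 / 67 = 28.2869

28.287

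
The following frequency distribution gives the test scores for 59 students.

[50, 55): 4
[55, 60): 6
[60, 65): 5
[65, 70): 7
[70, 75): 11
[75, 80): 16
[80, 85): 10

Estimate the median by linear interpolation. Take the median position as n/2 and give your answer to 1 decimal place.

Cumulative frequencies: 4, 10, 15, 22, 33, 49, 59
n = 59; position = n/2 = 29.5.
This falls in the class [70, 75): L = 70, F = 22, f = 11, h = 5.
Median ≈ 70 + ((29.5 − 22) / 11) × 5 = 73.4091

73.4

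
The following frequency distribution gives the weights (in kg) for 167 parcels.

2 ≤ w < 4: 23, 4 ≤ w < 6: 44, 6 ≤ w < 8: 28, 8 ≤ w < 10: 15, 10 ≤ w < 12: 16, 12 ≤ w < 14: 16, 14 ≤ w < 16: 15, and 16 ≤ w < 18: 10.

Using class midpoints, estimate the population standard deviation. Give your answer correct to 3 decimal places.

Midpoints: 3, 5, 7, 9, 11, 13, 15, 17
n = 167, Σfm = 1399, mean = 8.3772
Σfm² = 14799
Σf(m − x̄)² = Σfm² − (Σfm)²/n = 14799 − 1399²/167 = 3079.2335
Population variance = 3079.2335 / 167 = 18.4385
Standard deviation = √18.4385 = 4.2940

4.294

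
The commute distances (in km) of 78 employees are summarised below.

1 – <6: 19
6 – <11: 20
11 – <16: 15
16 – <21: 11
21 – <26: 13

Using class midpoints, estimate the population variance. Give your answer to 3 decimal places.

Midpoints: 3.5, 8.5, 13.5, 18.5, 23.5
n = 78, Σfm = 948, mean = 12.1538
Σfm² = 15355.5
Σf(m − x̄)² = Σfm² − (Σfm)²/n = 15355.5 − 948²/78 = 3833.6538
Population variance = 3833.6538 / 78 = 49.1494

49.149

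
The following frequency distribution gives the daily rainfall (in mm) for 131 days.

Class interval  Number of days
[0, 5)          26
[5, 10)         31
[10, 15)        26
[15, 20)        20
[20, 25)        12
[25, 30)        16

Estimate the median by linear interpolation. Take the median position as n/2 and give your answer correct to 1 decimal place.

Cumulative frequencies: 26, 57, 83, 103, 115, 131
n = 131; position = n/2 = 65.5.
This falls in the class [10, 15): L = 10, F = 57, f = 26, h = 5.
Median ≈ 10 + ((65.5 − 57) / 26) × 5 = 11.6346

11.6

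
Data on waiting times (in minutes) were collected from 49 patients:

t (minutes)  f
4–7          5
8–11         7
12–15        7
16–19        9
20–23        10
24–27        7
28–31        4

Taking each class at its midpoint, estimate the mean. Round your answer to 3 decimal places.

17.500

Midpoints: 5.5, 9.5, 13.5, 17.5, 21.5, 25.5, 29.5
Σfm = 5×5.5 + 7×9.5 + 7×13.5 + 9×17.5 + 10×21.5 + 7×25.5 + 4×29.5 = 857.5
n = Σf = 49
Mean = 857.5 / 49 = 17.5000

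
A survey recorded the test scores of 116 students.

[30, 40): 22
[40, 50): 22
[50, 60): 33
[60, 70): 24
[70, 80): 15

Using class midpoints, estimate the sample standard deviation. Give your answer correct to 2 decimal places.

12.95

Midpoints: 35, 45, 55, 65, 75
n = 116, Σfm = 6260, mean = 53.9655
Σfm² = 357100
Σf(m − x̄)² = Σfm² − (Σfm)²/n = 357100 − 6260²/116 = 19275.8621
Sample variance = 19275.8621 / 115 = 167.6162
Standard deviation = √167.6162 = 12.9467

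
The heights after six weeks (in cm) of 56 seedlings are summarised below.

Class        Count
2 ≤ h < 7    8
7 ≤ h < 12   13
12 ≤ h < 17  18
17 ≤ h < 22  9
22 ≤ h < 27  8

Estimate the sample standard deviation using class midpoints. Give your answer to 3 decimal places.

Midpoints: 4.5, 9.5, 14.5, 19.5, 24.5
n = 56, Σfm = 792, mean = 14.1429
Σfm² = 13344
Σf(m − x̄)² = Σfm² − (Σfm)²/n = 13344 − 792²/56 = 2142.8571
Sample variance = 2142.8571 / 55 = 38.9610
Standard deviation = √38.9610 = 6.2419

6.242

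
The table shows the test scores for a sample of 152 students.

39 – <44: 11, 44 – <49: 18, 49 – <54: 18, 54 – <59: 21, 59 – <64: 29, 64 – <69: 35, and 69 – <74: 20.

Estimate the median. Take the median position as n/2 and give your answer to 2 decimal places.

60.38

Cumulative frequencies: 11, 29, 47, 68, 97, 132, 152
n = 152; position = n/2 = 76.
This falls in the class 59 – <64: L = 59, F = 68, f = 29, h = 5.
Median ≈ 59 + ((76 − 68) / 29) × 5 = 60.3793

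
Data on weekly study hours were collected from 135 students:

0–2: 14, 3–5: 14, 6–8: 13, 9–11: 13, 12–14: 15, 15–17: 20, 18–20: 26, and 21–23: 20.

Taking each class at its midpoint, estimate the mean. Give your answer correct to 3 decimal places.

Midpoints: 1, 4, 7, 10, 13, 16, 19, 22
Σfm = 14×1 + 14×4 + 13×7 + 13×10 + 15×13 + 20×16 + 26×19 + 20×22 = 1740
n = Σf = 135
Mean = 1740 / 135 = 12.8889

12.889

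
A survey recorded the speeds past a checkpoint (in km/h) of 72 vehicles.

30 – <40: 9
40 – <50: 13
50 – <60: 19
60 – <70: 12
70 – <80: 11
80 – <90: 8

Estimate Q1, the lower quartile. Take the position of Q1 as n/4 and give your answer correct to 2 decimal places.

Cumulative frequencies: 9, 22, 41, 53, 64, 72
n = 72; position = n/4 = 18.
This falls in the class 40 – <50: L = 40, F = 9, f = 13, h = 10.
Lower quartile ≈ 40 + ((18 − 9) / 13) × 10 = 46.9231

46.92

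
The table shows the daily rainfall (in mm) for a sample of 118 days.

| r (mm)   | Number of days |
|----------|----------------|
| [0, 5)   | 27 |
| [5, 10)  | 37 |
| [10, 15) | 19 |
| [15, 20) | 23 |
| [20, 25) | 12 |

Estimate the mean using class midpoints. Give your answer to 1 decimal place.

10.6

Midpoints: 2.5, 7.5, 12.5, 17.5, 22.5
Σfm = 27×2.5 + 37×7.5 + 19×12.5 + 23×17.5 + 12×22.5 = 1255
n = Σf = 118
Mean = 1255 / 118 = 10.6356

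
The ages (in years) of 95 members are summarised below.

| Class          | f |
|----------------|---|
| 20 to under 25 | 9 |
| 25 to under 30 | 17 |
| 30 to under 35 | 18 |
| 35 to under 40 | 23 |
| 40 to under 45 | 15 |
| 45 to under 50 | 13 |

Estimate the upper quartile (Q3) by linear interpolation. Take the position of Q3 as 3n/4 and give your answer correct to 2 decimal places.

41.42

Cumulative frequencies: 9, 26, 44, 67, 82, 95
n = 95; position = 3n/4 = 71.25.
This falls in the class 40 to under 45: L = 40, F = 67, f = 15, h = 5.
Upper quartile ≈ 40 + ((71.25 − 67) / 15) × 5 = 41.4167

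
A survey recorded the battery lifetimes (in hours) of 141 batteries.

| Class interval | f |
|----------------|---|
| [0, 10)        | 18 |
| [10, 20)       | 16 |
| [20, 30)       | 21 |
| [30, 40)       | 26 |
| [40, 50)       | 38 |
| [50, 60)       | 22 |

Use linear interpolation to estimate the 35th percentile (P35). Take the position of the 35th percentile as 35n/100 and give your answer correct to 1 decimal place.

Cumulative frequencies: 18, 34, 55, 81, 119, 141
n = 141; position = 35n/100 = 49.35.
This falls in the class [20, 30): L = 20, F = 34, f = 21, h = 10.
35th percentile ≈ 20 + ((49.35 − 34) / 21) × 10 = 27.3095

27.3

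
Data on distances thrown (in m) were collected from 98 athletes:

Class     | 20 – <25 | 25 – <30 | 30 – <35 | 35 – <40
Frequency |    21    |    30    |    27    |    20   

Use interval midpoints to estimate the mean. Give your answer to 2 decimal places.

29.85

Midpoints: 22.5, 27.5, 32.5, 37.5
Σfm = 21×22.5 + 30×27.5 + 27×32.5 + 20×37.5 = 2925
n = Σf = 98
Mean = 2925 / 98 = 29.8469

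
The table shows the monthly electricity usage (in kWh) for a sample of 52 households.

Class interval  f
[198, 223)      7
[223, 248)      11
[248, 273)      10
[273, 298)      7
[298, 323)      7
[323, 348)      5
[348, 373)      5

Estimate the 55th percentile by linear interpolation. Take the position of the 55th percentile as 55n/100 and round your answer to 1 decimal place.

275.1

Cumulative frequencies: 7, 18, 28, 35, 42, 47, 52
n = 52; position = 55n/100 = 28.6.
This falls in the class [273, 298): L = 273, F = 28, f = 7, h = 25.
55th percentile ≈ 273 + ((28.6 − 28) / 7) × 25 = 275.1429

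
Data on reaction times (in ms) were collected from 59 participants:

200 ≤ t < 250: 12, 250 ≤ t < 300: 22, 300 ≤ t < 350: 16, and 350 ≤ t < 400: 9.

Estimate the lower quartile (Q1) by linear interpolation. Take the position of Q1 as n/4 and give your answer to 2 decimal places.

Cumulative frequencies: 12, 34, 50, 59
n = 59; position = n/4 = 14.75.
This falls in the class 250 ≤ t < 300: L = 250, F = 12, f = 22, h = 50.
Lower quartile ≈ 250 + ((14.75 − 12) / 22) × 50 = 256.2500

256.25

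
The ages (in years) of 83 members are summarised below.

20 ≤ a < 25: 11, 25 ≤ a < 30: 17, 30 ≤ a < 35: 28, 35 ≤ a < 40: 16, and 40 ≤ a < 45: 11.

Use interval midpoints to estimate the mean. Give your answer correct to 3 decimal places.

32.440

Midpoints: 22.5, 27.5, 32.5, 37.5, 42.5
Σfm = 11×22.5 + 17×27.5 + 28×32.5 + 16×37.5 + 11×42.5 = 2692.5
n = Σf = 83
Mean = 2692.5 / 83 = 32.4398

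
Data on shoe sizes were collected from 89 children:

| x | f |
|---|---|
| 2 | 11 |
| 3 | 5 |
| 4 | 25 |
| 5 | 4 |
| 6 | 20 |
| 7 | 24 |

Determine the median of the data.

Cumulative frequencies: 11, 16, 41, 45, 65, 89
n = 89, so the median is the value in position (n+1)/2 = 45.
Position 45 falls at value 5.

5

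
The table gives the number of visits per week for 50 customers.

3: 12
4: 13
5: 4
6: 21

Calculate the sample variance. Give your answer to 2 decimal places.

Values: 3, 4, 5, 6
n = 50, Σfx = 234, mean = 4.6800
Σfx² = 1172
Σf(x − x̄)² = Σfx² − (Σfx)²/n = 1172 − 234²/50 = 76.8800
Sample variance = 76.8800 / 49 = 1.5690

1.57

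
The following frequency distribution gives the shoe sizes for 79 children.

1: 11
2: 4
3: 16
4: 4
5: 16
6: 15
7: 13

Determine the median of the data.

Cumulative frequencies: 11, 15, 31, 35, 51, 66, 79
n = 79, so the median is the value in position (n+1)/2 = 40.
Position 40 falls at value 5.

5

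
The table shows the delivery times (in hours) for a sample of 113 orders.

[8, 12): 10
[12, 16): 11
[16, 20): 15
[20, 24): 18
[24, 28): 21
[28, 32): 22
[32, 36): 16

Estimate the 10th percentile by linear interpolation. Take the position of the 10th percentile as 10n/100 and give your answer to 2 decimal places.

12.47

Cumulative frequencies: 10, 21, 36, 54, 75, 97, 113
n = 113; position = 10n/100 = 11.3.
This falls in the class [12, 16): L = 12, F = 10, f = 11, h = 4.
10th percentile ≈ 12 + ((11.3 − 10) / 11) × 4 = 12.4727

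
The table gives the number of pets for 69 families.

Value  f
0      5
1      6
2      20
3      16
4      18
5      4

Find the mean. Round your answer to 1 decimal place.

2.7

Values: 0, 1, 2, 3, 4, 5
Σfx = 5×0 + 6×1 + 20×2 + 16×3 + 18×4 + 4×5 = 186
n = Σf = 69
Mean = 186 / 69 = 2.6957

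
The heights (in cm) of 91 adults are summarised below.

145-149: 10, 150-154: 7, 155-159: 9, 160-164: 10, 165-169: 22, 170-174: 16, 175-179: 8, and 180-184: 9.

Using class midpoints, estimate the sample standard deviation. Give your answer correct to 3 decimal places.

10.383

Midpoints: 147, 152, 157, 162, 167, 172, 177, 182
n = 91, Σfm = 15047, mean = 165.3516
Σfm² = 2497749
Σf(m − x̄)² = Σfm² − (Σfm)²/n = 2497749 − 15047²/91 = 9702.7473
Sample variance = 9702.7473 / 90 = 107.8083
Standard deviation = √107.8083 = 10.3831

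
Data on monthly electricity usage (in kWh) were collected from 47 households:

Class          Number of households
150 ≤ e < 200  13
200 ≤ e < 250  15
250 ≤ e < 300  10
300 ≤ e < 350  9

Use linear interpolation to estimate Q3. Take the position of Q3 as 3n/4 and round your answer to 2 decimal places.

Cumulative frequencies: 13, 28, 38, 47
n = 47; position = 3n/4 = 35.25.
This falls in the class 250 ≤ e < 300: L = 250, F = 28, f = 10, h = 50.
Upper quartile ≈ 250 + ((35.25 − 28) / 10) × 50 = 286.2500

286.25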